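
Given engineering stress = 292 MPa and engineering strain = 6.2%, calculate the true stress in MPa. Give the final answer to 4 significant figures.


sigma_true = sigma_eng * (1 + epsilon_eng)
sigma_true = 292 * (1 + 0.062)
sigma_true = 310.1 MPa


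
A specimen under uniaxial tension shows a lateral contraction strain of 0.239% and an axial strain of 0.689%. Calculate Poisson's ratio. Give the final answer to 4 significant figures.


nu = -epsilon_lat / epsilon_axial
Lateral strain is contraction (negative), so using magnitudes:
nu = 0.239 / 0.689
nu = 0.3469


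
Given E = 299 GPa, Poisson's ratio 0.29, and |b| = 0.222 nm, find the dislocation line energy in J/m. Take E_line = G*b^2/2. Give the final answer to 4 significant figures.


Step 1: G = E / (2*(1+nu))
G = 299 / (2*(1+0.29)) = 115.891 GPa = 1.15891e+11 Pa
Step 2: E_line = G*b^2/2
b = 0.222 nm = 2.22e-10 m
E_line = 0.5 * 1.15891e+11 * (2.22e-10)^2 = 2.856e-09 J/m


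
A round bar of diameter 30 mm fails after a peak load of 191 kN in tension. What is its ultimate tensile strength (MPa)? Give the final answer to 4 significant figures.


A0 = pi*(d/2)^2 = pi*(30/2)^2 = 706.858 mm^2
UTS = F_max / A0 = 191*1000 / 706.858
UTS = 270.2 MPa


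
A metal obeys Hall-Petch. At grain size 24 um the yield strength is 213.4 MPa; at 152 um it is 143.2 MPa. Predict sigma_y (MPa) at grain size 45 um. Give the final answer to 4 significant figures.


sigma_y = sigma0 + k / sqrt(d)
1/sqrt(d1) = 1/sqrt(2.4e-05) = 204.124;  1/sqrt(d2) = 81.1107
k = (sigma1 - sigma2) / (1/sqrt(d1) - 1/sqrt(d2)) = (213.4 - 143.2) / (204.124 - 81.1107) = 0.570669 MPa*m^0.5
sigma0 = sigma1 - k/sqrt(d1) = 213.4 - 0.570669*204.124 = 96.9126 MPa
sigma_y(d3) = 96.9126 + 0.570669 / sqrt(4.5e-05) = 182 MPa


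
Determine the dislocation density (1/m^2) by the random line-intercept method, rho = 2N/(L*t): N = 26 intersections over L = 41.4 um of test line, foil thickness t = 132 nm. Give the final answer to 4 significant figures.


rho = 2N / (L * t)
L = 41.4 um = 4.14e-05 m, t = 132 nm = 1.32e-07 m
rho = 2 * 26 / (4.14e-05 * 1.32e-07)
rho = 9.515e+12 1/m^2


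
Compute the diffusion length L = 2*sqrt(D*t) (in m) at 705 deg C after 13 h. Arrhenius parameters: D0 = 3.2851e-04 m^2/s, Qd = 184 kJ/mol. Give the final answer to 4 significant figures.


Step 1: D = D0 * exp(-Qd/(R*T))
T = 978.15 K
D = 3.2851e-04 * exp(-184e3 / (8.314 * 978.15)) = 4.90145e-14 m^2/s
Step 2: L = 2*sqrt(D*t)
t = 13 h = 46800 s
L = 2*sqrt(4.90145e-14 * 46800) = 9.579e-05 m


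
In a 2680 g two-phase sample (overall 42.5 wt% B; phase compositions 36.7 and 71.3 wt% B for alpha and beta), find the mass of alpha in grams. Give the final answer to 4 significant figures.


f_alpha = (C_beta - C0) / (C_beta - C_alpha)
f_alpha = (71.3 - 42.5) / (71.3 - 36.7) = 0.83237
m_alpha = f_alpha * m_total = 0.83237 * 2680 = 2231 g


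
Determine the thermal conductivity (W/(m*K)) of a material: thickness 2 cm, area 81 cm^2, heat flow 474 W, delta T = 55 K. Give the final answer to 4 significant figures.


k = Q*L / (A*dT)
L = 0.02 m, A = 8.1e-03 m^2
k = 474 * 0.02 / (8.1e-03 * 55)
k = 21.28 W/(m*K)


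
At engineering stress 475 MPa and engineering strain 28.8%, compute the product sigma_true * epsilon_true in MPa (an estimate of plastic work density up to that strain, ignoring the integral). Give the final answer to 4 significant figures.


sigma_true = sigma_eng * (1 + epsilon_eng)
sigma_true = 475 * (1 + 0.288) = 611.8 MPa
epsilon_true = ln(1 + epsilon_eng)
epsilon_true = ln(1 + 0.288) = 0.253091
sigma_true * epsilon_true = 611.8 * 0.253091 = 154.8 MPa


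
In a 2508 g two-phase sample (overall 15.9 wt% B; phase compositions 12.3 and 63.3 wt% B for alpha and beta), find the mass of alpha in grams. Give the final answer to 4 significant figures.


f_alpha = (C_beta - C0) / (C_beta - C_alpha)
f_alpha = (63.3 - 15.9) / (63.3 - 12.3) = 0.929412
m_alpha = f_alpha * m_total = 0.929412 * 2508 = 2331 g


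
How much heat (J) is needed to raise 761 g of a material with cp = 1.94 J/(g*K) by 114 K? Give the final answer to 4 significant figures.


Q = m * cp * dT
Q = 761 * 1.94 * 114
Q = 168300 J


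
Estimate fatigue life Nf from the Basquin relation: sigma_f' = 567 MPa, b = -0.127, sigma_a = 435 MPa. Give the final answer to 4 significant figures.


sigma_a = sigma_f' * (2*Nf)^b
2*Nf = (sigma_a / sigma_f')^(1/b)
2*Nf = (435 / 567)^(1/-0.127)
2*Nf = 8.05843
Nf = 4.029 cycles


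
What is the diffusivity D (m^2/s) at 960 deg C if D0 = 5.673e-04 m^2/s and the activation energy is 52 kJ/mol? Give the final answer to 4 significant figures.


D = D0 * exp(-Qd / (R*T))
T = 1233.15 K
D = 5.673e-04 * exp(-52e3 / (8.314 * 1233.15))
D = 3.557e-06 m^2/s


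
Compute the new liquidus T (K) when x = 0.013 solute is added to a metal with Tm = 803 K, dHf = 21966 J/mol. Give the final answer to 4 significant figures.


dT = R*Tm^2*x / dHf
dT = 8.314 * 803^2 * 0.013 / 21966
dT = 3.17273 K
T_new = 803 - 3.17273 = 799.8 K


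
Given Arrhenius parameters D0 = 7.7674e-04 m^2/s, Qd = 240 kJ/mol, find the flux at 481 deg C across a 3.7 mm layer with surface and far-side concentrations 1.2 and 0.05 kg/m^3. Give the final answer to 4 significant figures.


Step 1: D = D0 * exp(-Qd/(R*T))
T = 481 + 273.15 = 754.15 K
D = 7.7674e-04 * exp(-240e3 / (8.314 * 754.15)) = 1.84745e-20 m^2/s
Step 2: J = D * (C1 - C2) / dx
J = 1.84745e-20 * (1.2 - 0.05) / 3.7e-03
J = 5.742e-18 kg/(m^2*s)


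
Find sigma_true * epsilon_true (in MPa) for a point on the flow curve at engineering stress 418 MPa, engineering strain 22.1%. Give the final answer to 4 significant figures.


sigma_true = sigma_eng * (1 + epsilon_eng)
sigma_true = 418 * (1 + 0.221) = 510.378 MPa
epsilon_true = ln(1 + epsilon_eng)
epsilon_true = ln(1 + 0.221) = 0.19967
sigma_true * epsilon_true = 510.378 * 0.19967 = 101.9 MPa


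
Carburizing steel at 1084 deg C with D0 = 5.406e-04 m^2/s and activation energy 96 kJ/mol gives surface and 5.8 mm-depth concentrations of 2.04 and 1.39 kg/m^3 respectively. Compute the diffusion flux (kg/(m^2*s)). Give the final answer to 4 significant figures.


Step 1: D = D0 * exp(-Qd/(R*T))
T = 1084 + 273.15 = 1357.15 K
D = 5.406e-04 * exp(-96e3 / (8.314 * 1357.15)) = 1.09106e-07 m^2/s
Step 2: J = D * (C1 - C2) / dx
J = 1.09106e-07 * (2.04 - 1.39) / 5.8e-03
J = 1.223e-05 kg/(m^2*s)


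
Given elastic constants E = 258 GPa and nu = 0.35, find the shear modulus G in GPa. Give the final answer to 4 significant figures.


G = E / (2*(1+nu))
G = 258 / (2*(1+0.35))
G = 95.56 GPa


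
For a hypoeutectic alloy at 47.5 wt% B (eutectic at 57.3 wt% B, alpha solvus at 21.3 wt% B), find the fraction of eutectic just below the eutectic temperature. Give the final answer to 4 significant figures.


f_primary = (C_e - C0) / (C_e - C_alpha_max)
f_primary = (57.3 - 47.5) / (57.3 - 21.3)
f_primary = 0.272222
f_eutectic = 1 - 0.272222 = 0.7278


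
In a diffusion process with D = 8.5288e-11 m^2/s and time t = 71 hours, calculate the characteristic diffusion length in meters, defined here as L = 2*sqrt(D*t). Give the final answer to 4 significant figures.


t = 71 hr = 255600 s
Diffusion length = 2*sqrt(D*t)
= 2*sqrt(8.5288e-11 * 255600)
= 9.338e-03 m


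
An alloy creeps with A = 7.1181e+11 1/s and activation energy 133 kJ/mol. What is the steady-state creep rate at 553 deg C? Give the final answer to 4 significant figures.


rate = A * exp(-Q / (R*T))
T = 553 + 273.15 = 826.15 K
rate = 7.1181e+11 * exp(-133e3 / (8.314 * 826.15))
rate = 2773 1/s


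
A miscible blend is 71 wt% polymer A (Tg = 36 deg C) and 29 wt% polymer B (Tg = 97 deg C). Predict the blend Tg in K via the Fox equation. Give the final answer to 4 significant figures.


1/Tg = w1/Tg1 + w2/Tg2 (in Kelvin)
Tg1 = 309.15 K, Tg2 = 370.15 K
1/Tg = 0.71/309.15 + 0.29/370.15
Tg = 324.7 K


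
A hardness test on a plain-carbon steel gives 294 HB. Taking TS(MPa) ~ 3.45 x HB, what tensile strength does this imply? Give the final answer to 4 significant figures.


TS (MPa) = 3.45 * HB
TS = 3.45 * 294
TS = 1014 MPa


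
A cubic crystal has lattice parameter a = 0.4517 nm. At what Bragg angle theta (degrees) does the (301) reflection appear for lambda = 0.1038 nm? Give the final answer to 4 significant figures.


d = a / sqrt(h^2+k^2+l^2)
d = 0.4517 / sqrt(10) = 0.14284 nm
lambda = 2*d*sin(theta)  =>  sin(theta) = lambda / (2*d)
sin(theta) = 0.1038 / (2 * 0.14284) = 0.363343
theta = 21.31 deg


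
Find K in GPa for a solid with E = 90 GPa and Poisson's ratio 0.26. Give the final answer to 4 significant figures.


K = E / (3*(1-2*nu))
K = 90 / (3*(1-2*0.26))
K = 62.5 GPa


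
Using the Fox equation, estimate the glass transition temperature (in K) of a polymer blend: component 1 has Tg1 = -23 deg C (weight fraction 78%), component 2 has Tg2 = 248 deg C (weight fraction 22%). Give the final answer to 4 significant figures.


1/Tg = w1/Tg1 + w2/Tg2 (in Kelvin)
Tg1 = 250.15 K, Tg2 = 521.15 K
1/Tg = 0.78/250.15 + 0.22/521.15
Tg = 282.5 K


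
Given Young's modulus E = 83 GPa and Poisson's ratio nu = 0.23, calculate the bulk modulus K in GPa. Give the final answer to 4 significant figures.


K = E / (3*(1-2*nu))
K = 83 / (3*(1-2*0.23))
K = 51.23 GPa


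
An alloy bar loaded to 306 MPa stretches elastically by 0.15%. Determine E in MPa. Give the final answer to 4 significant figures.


E = sigma / epsilon
epsilon = 0.15% = 1.5e-03
E = 306 / 1.5e-03
E = 204000 MPa


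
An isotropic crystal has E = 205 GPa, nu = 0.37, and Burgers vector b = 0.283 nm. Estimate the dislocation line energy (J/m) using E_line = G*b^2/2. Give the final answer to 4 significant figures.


Step 1: G = E / (2*(1+nu))
G = 205 / (2*(1+0.37)) = 74.8175 GPa = 7.48175e+10 Pa
Step 2: E_line = G*b^2/2
b = 0.283 nm = 2.83e-10 m
E_line = 0.5 * 7.48175e+10 * (2.83e-10)^2 = 2.996e-09 J/m


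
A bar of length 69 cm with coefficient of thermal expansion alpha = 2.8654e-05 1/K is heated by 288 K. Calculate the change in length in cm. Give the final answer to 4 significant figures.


dL = L0 * alpha * dT
dL = 69 * 2.8654e-05 * 288
dL = 0.5694 cm


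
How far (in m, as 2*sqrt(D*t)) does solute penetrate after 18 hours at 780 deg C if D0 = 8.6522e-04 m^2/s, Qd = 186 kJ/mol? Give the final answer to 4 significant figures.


Step 1: D = D0 * exp(-Qd/(R*T))
T = 1053.15 K
D = 8.6522e-04 * exp(-186e3 / (8.314 * 1053.15)) = 5.14607e-13 m^2/s
Step 2: L = 2*sqrt(D*t)
t = 18 h = 64800 s
L = 2*sqrt(5.14607e-13 * 64800) = 3.652e-04 m


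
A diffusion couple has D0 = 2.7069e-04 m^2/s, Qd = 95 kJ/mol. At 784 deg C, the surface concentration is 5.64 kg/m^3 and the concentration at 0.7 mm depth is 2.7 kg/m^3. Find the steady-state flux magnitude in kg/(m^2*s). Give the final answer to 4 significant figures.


Step 1: D = D0 * exp(-Qd/(R*T))
T = 784 + 273.15 = 1057.15 K
D = 2.7069e-04 * exp(-95e3 / (8.314 * 1057.15)) = 5.47363e-09 m^2/s
Step 2: J = D * (C1 - C2) / dx
J = 5.47363e-09 * (5.64 - 2.7) / 7e-04
J = 2.299e-05 kg/(m^2*s)


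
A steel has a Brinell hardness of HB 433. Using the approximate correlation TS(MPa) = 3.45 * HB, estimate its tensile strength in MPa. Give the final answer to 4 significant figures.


TS (MPa) = 3.45 * HB
TS = 3.45 * 433
TS = 1494 MPa


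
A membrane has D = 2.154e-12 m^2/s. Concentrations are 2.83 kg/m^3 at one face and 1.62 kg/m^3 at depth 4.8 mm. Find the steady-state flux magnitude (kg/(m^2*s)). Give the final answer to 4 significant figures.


J = -D * (dC/dx) = D * (C1 - C2) / dx
J = 2.154e-12 * (2.83 - 1.62) / 4.8e-03
J = 5.43e-10 kg/(m^2*s)


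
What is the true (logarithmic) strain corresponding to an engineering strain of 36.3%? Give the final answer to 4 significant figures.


epsilon_true = ln(1 + epsilon_eng)
epsilon_true = ln(1 + 0.363)
epsilon_true = 0.3097


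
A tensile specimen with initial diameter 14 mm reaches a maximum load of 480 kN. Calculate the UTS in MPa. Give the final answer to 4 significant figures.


A0 = pi*(d/2)^2 = pi*(14/2)^2 = 153.938 mm^2
UTS = F_max / A0 = 480*1000 / 153.938
UTS = 3118 MPa


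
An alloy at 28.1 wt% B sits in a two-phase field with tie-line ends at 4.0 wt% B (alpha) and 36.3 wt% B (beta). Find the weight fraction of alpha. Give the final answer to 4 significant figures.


f_alpha = (C_beta - C0) / (C_beta - C_alpha)
f_alpha = (36.3 - 28.1) / (36.3 - 4.0)
f_alpha = 0.2539


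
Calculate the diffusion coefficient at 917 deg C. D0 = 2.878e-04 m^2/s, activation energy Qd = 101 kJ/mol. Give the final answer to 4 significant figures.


D = D0 * exp(-Qd / (R*T))
T = 1190.15 K
D = 2.878e-04 * exp(-101e3 / (8.314 * 1190.15))
D = 1.062e-08 m^2/s


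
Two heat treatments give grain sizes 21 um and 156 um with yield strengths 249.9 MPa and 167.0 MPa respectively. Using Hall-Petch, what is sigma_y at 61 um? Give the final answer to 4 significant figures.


sigma_y = sigma0 + k / sqrt(d)
1/sqrt(d1) = 1/sqrt(2.1e-05) = 218.218;  1/sqrt(d2) = 80.0641
k = (sigma1 - sigma2) / (1/sqrt(d1) - 1/sqrt(d2)) = (249.9 - 167.0) / (218.218 - 80.0641) = 0.600056 MPa*m^0.5
sigma0 = sigma1 - k/sqrt(d1) = 249.9 - 0.600056*218.218 = 118.957 MPa
sigma_y(d3) = 118.957 + 0.600056 / sqrt(6.1e-05) = 195.8 MPa


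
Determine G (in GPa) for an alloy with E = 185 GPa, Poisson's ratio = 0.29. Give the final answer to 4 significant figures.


G = E / (2*(1+nu))
G = 185 / (2*(1+0.29))
G = 71.71 GPa


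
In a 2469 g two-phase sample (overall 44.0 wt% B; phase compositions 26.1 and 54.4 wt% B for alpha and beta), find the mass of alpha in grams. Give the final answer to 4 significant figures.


f_alpha = (C_beta - C0) / (C_beta - C_alpha)
f_alpha = (54.4 - 44.0) / (54.4 - 26.1) = 0.367491
m_alpha = f_alpha * m_total = 0.367491 * 2469 = 907.3 g


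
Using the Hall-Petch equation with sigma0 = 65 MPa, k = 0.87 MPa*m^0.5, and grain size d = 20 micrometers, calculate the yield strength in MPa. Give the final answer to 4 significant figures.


sigma_y = sigma0 + k / sqrt(d)
d = 20 um = 2e-05 m
sigma_y = 65 + 0.87 / sqrt(2e-05)
sigma_y = 259.5 MPa


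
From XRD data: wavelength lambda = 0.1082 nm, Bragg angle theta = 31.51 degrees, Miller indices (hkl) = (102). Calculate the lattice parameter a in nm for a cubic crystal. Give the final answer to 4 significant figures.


d = lambda / (2*sin(theta))
d = 0.1082 / (2*sin(31.51 deg))
d = 0.103511 nm
a = d * sqrt(h^2+k^2+l^2) = 0.103511 * sqrt(5)
a = 0.2315 nm


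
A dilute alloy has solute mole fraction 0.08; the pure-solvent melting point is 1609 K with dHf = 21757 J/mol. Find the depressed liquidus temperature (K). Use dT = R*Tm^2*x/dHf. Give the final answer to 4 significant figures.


dT = R*Tm^2*x / dHf
dT = 8.314 * 1609^2 * 0.08 / 21757
dT = 79.1431 K
T_new = 1609 - 79.1431 = 1530 K


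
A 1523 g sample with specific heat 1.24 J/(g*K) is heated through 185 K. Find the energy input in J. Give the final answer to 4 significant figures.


Q = m * cp * dT
Q = 1523 * 1.24 * 185
Q = 349400 J


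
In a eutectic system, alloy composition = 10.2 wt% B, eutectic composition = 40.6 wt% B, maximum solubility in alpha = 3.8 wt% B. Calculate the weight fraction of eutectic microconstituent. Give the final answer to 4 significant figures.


f_primary = (C_e - C0) / (C_e - C_alpha_max)
f_primary = (40.6 - 10.2) / (40.6 - 3.8)
f_primary = 0.826087
f_eutectic = 1 - 0.826087 = 0.1739


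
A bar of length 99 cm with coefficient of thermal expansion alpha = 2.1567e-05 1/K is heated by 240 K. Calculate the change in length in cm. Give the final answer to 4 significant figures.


dL = L0 * alpha * dT
dL = 99 * 2.1567e-05 * 240
dL = 0.5124 cm


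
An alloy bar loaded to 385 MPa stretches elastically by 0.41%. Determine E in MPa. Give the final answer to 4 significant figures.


E = sigma / epsilon
epsilon = 0.41% = 4.1e-03
E = 385 / 4.1e-03
E = 93900 MPa


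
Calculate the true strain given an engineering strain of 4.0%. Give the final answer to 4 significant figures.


epsilon_true = ln(1 + epsilon_eng)
epsilon_true = ln(1 + 0.04)
epsilon_true = 0.03922


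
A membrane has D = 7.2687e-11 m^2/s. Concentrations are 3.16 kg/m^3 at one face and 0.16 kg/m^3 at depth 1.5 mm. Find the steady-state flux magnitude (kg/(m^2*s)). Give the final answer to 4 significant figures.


J = -D * (dC/dx) = D * (C1 - C2) / dx
J = 7.2687e-11 * (3.16 - 0.16) / 1.5e-03
J = 1.454e-07 kg/(m^2*s)


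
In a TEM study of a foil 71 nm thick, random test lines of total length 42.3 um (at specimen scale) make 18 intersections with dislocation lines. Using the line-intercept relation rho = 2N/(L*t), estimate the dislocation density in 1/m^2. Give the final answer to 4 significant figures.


rho = 2N / (L * t)
L = 42.3 um = 4.23e-05 m, t = 71 nm = 7.1e-08 m
rho = 2 * 18 / (4.23e-05 * 7.1e-08)
rho = 1.199e+13 1/m^2


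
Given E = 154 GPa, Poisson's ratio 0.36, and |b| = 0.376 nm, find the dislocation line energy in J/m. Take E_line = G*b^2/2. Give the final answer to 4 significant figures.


Step 1: G = E / (2*(1+nu))
G = 154 / (2*(1+0.36)) = 56.6176 GPa = 5.66176e+10 Pa
Step 2: E_line = G*b^2/2
b = 0.376 nm = 3.76e-10 m
E_line = 0.5 * 5.66176e+10 * (3.76e-10)^2 = 4.002e-09 J/m


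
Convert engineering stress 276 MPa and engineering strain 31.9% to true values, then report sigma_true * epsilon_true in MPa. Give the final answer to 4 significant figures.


sigma_true = sigma_eng * (1 + epsilon_eng)
sigma_true = 276 * (1 + 0.319) = 364.044 MPa
epsilon_true = ln(1 + epsilon_eng)
epsilon_true = ln(1 + 0.319) = 0.276874
sigma_true * epsilon_true = 364.044 * 0.276874 = 100.8 MPa


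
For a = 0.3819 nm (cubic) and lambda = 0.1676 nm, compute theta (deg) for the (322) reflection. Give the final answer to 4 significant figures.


d = a / sqrt(h^2+k^2+l^2)
d = 0.3819 / sqrt(17) = 0.0926244 nm
lambda = 2*d*sin(theta)  =>  sin(theta) = lambda / (2*d)
sin(theta) = 0.1676 / (2 * 0.0926244) = 0.90473
theta = 64.79 deg


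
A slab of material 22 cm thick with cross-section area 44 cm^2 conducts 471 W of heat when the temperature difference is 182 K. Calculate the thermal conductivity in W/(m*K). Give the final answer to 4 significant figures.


k = Q*L / (A*dT)
L = 0.22 m, A = 4.4e-03 m^2
k = 471 * 0.22 / (4.4e-03 * 182)
k = 129.4 W/(m*K)


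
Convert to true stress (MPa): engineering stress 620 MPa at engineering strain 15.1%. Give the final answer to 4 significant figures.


sigma_true = sigma_eng * (1 + epsilon_eng)
sigma_true = 620 * (1 + 0.151)
sigma_true = 713.6 MPa


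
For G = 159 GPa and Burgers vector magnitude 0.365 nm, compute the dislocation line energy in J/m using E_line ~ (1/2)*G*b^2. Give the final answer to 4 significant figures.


E = G*b^2/2
b = 0.365 nm = 3.65e-10 m
G = 159 GPa = 1.59e+11 Pa
E = 0.5 * 1.59e+11 * (3.65e-10)^2
E = 1.059e-08 J/m


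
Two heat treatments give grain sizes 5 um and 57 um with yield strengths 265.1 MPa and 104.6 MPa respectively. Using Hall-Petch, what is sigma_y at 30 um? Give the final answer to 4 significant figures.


sigma_y = sigma0 + k / sqrt(d)
1/sqrt(d1) = 1/sqrt(5e-06) = 447.214;  1/sqrt(d2) = 132.453
k = (sigma1 - sigma2) / (1/sqrt(d1) - 1/sqrt(d2)) = (265.1 - 104.6) / (447.214 - 132.453) = 0.509912 MPa*m^0.5
sigma0 = sigma1 - k/sqrt(d1) = 265.1 - 0.509912*447.214 = 37.0605 MPa
sigma_y(d3) = 37.0605 + 0.509912 / sqrt(3e-05) = 130.2 MPa


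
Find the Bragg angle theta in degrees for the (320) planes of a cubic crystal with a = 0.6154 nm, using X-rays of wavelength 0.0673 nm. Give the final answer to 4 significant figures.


d = a / sqrt(h^2+k^2+l^2)
d = 0.6154 / sqrt(13) = 0.170681 nm
lambda = 2*d*sin(theta)  =>  sin(theta) = lambda / (2*d)
sin(theta) = 0.0673 / (2 * 0.170681) = 0.197151
theta = 11.37 deg


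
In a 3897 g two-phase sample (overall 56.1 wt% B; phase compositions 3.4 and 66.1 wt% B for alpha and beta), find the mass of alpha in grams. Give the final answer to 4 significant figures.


f_alpha = (C_beta - C0) / (C_beta - C_alpha)
f_alpha = (66.1 - 56.1) / (66.1 - 3.4) = 0.15949
m_alpha = f_alpha * m_total = 0.15949 * 3897 = 621.5 g


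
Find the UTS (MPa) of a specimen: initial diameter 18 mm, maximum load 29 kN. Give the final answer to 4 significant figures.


A0 = pi*(d/2)^2 = pi*(18/2)^2 = 254.469 mm^2
UTS = F_max / A0 = 29*1000 / 254.469
UTS = 114 MPa


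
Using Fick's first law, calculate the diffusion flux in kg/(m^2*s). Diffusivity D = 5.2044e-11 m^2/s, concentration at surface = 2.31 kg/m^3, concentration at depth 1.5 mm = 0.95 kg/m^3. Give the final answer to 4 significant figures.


J = -D * (dC/dx) = D * (C1 - C2) / dx
J = 5.2044e-11 * (2.31 - 0.95) / 1.5e-03
J = 4.719e-08 kg/(m^2*s)


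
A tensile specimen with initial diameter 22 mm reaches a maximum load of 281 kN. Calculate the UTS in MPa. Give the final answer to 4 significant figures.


A0 = pi*(d/2)^2 = pi*(22/2)^2 = 380.133 mm^2
UTS = F_max / A0 = 281*1000 / 380.133
UTS = 739.2 MPa


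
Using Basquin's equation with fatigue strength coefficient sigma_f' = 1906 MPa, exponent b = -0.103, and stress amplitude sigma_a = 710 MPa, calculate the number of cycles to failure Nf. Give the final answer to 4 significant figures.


sigma_a = sigma_f' * (2*Nf)^b
2*Nf = (sigma_a / sigma_f')^(1/b)
2*Nf = (710 / 1906)^(1/-0.103)
2*Nf = 14579.2
Nf = 7290 cycles


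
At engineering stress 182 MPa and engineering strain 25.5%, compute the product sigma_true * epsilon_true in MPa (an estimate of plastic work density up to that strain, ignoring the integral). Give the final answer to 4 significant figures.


sigma_true = sigma_eng * (1 + epsilon_eng)
sigma_true = 182 * (1 + 0.255) = 228.41 MPa
epsilon_true = ln(1 + epsilon_eng)
epsilon_true = ln(1 + 0.255) = 0.227136
sigma_true * epsilon_true = 228.41 * 0.227136 = 51.88 MPa


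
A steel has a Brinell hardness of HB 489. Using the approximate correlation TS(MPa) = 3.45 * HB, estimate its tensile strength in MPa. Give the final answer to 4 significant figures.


TS (MPa) = 3.45 * HB
TS = 3.45 * 489
TS = 1687 MPa


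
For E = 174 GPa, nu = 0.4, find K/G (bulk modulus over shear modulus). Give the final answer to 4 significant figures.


G = E / (2*(1+nu))
G = 174 / (2*(1+0.4)) = 62.1429 GPa
K = E / (3*(1-2*nu))
K = 174 / (3*(1-2*0.4)) = 290 GPa
K/G = 290 / 62.1429 = 4.667


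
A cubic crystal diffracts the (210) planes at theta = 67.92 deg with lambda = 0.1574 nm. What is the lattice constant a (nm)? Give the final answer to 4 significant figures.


d = lambda / (2*sin(theta))
d = 0.1574 / (2*sin(67.92 deg))
d = 0.0849287 nm
a = d * sqrt(h^2+k^2+l^2) = 0.0849287 * sqrt(5)
a = 0.1899 nm


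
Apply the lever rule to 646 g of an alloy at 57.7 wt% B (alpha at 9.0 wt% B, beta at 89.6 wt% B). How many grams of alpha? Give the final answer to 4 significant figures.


f_alpha = (C_beta - C0) / (C_beta - C_alpha)
f_alpha = (89.6 - 57.7) / (89.6 - 9.0) = 0.395782
m_alpha = f_alpha * m_total = 0.395782 * 646 = 255.7 g


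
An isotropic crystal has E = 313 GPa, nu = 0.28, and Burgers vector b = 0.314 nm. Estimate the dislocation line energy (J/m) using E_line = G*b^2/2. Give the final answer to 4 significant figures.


Step 1: G = E / (2*(1+nu))
G = 313 / (2*(1+0.28)) = 122.266 GPa = 1.22266e+11 Pa
Step 2: E_line = G*b^2/2
b = 0.314 nm = 3.14e-10 m
E_line = 0.5 * 1.22266e+11 * (3.14e-10)^2 = 6.027e-09 J/m


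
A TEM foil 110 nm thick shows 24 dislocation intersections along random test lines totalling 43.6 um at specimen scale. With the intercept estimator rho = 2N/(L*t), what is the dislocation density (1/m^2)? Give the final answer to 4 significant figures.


rho = 2N / (L * t)
L = 43.6 um = 4.36e-05 m, t = 110 nm = 1.1e-07 m
rho = 2 * 24 / (4.36e-05 * 1.1e-07)
rho = 1.001e+13 1/m^2


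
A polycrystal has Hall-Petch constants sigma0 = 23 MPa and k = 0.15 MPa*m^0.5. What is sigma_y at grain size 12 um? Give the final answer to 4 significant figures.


sigma_y = sigma0 + k / sqrt(d)
d = 12 um = 1.2e-05 m
sigma_y = 23 + 0.15 / sqrt(1.2e-05)
sigma_y = 66.3 MPa


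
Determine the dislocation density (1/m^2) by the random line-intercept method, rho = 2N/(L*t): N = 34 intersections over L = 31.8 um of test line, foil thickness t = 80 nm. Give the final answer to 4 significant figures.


rho = 2N / (L * t)
L = 31.8 um = 3.18e-05 m, t = 80 nm = 8e-08 m
rho = 2 * 34 / (3.18e-05 * 8e-08)
rho = 2.673e+13 1/m^2


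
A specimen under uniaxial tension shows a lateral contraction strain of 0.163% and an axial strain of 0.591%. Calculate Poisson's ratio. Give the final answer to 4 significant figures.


nu = -epsilon_lat / epsilon_axial
Lateral strain is contraction (negative), so using magnitudes:
nu = 0.163 / 0.591
nu = 0.2758


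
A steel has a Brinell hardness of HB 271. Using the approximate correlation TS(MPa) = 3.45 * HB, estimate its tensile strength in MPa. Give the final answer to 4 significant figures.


TS (MPa) = 3.45 * HB
TS = 3.45 * 271
TS = 935 MPa


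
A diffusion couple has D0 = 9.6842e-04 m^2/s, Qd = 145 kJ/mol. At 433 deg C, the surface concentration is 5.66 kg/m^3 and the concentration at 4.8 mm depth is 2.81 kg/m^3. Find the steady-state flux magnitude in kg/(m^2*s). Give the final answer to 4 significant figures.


Step 1: D = D0 * exp(-Qd/(R*T))
T = 433 + 273.15 = 706.15 K
D = 9.6842e-04 * exp(-145e3 / (8.314 * 706.15)) = 1.81919e-14 m^2/s
Step 2: J = D * (C1 - C2) / dx
J = 1.81919e-14 * (5.66 - 2.81) / 4.8e-03
J = 1.08e-11 kg/(m^2*s)


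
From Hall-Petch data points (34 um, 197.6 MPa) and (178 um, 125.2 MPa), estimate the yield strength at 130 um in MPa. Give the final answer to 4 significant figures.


sigma_y = sigma0 + k / sqrt(d)
1/sqrt(d1) = 1/sqrt(3.4e-05) = 171.499;  1/sqrt(d2) = 74.9532
k = (sigma1 - sigma2) / (1/sqrt(d1) - 1/sqrt(d2)) = (197.6 - 125.2) / (171.499 - 74.9532) = 0.749906 MPa*m^0.5
sigma0 = sigma1 - k/sqrt(d1) = 197.6 - 0.749906*171.499 = 68.9922 MPa
sigma_y(d3) = 68.9922 + 0.749906 / sqrt(1.3e-04) = 134.8 MPa


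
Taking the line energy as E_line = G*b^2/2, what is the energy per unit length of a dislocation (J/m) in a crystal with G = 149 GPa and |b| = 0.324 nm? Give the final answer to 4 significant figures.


E = G*b^2/2
b = 0.324 nm = 3.24e-10 m
G = 149 GPa = 1.49e+11 Pa
E = 0.5 * 1.49e+11 * (3.24e-10)^2
E = 7.821e-09 J/m


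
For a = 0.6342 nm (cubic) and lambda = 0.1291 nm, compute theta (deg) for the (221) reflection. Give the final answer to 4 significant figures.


d = a / sqrt(h^2+k^2+l^2)
d = 0.6342 / sqrt(9) = 0.2114 nm
lambda = 2*d*sin(theta)  =>  sin(theta) = lambda / (2*d)
sin(theta) = 0.1291 / (2 * 0.2114) = 0.305345
theta = 17.78 deg


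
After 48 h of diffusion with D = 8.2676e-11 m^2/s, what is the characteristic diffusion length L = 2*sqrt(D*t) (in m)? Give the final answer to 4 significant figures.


t = 48 hr = 172800 s
Diffusion length = 2*sqrt(D*t)
= 2*sqrt(8.2676e-11 * 172800)
= 7.559e-03 m


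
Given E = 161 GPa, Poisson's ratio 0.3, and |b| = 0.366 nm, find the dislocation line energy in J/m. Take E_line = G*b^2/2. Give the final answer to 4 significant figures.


Step 1: G = E / (2*(1+nu))
G = 161 / (2*(1+0.3)) = 61.9231 GPa = 6.19231e+10 Pa
Step 2: E_line = G*b^2/2
b = 0.366 nm = 3.66e-10 m
E_line = 0.5 * 6.19231e+10 * (3.66e-10)^2 = 4.147e-09 J/m


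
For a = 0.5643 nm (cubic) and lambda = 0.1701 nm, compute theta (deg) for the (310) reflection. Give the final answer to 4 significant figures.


d = a / sqrt(h^2+k^2+l^2)
d = 0.5643 / sqrt(10) = 0.178447 nm
lambda = 2*d*sin(theta)  =>  sin(theta) = lambda / (2*d)
sin(theta) = 0.1701 / (2 * 0.178447) = 0.476611
theta = 28.46 deg


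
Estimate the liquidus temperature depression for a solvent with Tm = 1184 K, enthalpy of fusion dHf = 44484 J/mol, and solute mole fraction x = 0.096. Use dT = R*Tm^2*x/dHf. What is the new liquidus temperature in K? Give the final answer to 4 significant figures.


dT = R*Tm^2*x / dHf
dT = 8.314 * 1184^2 * 0.096 / 44484
dT = 25.1525 K
T_new = 1184 - 25.1525 = 1159 K


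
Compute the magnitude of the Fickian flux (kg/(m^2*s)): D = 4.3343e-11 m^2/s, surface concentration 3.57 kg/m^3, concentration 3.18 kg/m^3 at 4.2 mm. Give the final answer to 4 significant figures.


J = -D * (dC/dx) = D * (C1 - C2) / dx
J = 4.3343e-11 * (3.57 - 3.18) / 4.2e-03
J = 4.025e-09 kg/(m^2*s)


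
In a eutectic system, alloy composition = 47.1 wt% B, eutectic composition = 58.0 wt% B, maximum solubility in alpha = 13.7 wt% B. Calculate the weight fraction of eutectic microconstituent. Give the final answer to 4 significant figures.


f_primary = (C_e - C0) / (C_e - C_alpha_max)
f_primary = (58.0 - 47.1) / (58.0 - 13.7)
f_primary = 0.24605
f_eutectic = 1 - 0.24605 = 0.754


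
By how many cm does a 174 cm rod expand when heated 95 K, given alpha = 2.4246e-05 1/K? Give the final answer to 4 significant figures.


dL = L0 * alpha * dT
dL = 174 * 2.4246e-05 * 95
dL = 0.4008 cm


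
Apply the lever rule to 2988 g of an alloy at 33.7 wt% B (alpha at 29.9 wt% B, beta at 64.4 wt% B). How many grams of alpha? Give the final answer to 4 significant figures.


f_alpha = (C_beta - C0) / (C_beta - C_alpha)
f_alpha = (64.4 - 33.7) / (64.4 - 29.9) = 0.889855
m_alpha = f_alpha * m_total = 0.889855 * 2988 = 2659 g


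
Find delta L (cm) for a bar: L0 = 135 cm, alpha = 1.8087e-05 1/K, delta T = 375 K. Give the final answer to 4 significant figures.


dL = L0 * alpha * dT
dL = 135 * 1.8087e-05 * 375
dL = 0.9157 cm


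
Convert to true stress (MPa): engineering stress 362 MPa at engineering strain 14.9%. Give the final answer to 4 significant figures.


sigma_true = sigma_eng * (1 + epsilon_eng)
sigma_true = 362 * (1 + 0.149)
sigma_true = 415.9 MPa


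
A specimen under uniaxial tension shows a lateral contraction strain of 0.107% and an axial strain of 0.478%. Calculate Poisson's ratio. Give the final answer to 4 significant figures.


nu = -epsilon_lat / epsilon_axial
Lateral strain is contraction (negative), so using magnitudes:
nu = 0.107 / 0.478
nu = 0.2238


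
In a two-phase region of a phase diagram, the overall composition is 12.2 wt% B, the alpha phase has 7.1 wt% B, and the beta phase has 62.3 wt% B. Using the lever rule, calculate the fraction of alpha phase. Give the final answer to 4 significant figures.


f_alpha = (C_beta - C0) / (C_beta - C_alpha)
f_alpha = (62.3 - 12.2) / (62.3 - 7.1)
f_alpha = 0.9076


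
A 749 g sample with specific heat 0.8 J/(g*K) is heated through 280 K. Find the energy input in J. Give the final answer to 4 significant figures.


Q = m * cp * dT
Q = 749 * 0.8 * 280
Q = 167800 J


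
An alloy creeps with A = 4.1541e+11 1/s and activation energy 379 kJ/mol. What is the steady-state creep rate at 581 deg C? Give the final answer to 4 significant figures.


rate = A * exp(-Q / (R*T))
T = 581 + 273.15 = 854.15 K
rate = 4.1541e+11 * exp(-379e3 / (8.314 * 854.15))
rate = 2.756e-12 1/s


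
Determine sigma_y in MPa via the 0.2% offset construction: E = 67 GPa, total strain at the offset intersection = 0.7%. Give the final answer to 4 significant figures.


Offset strain = 0.002
Elastic strain at yield = total_strain - offset = 7e-03 - 0.002 = 5e-03
sigma_y = E * elastic_strain = 67000 * 5e-03
sigma_y = 335 MPa


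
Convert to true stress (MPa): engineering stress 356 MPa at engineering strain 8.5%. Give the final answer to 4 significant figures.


sigma_true = sigma_eng * (1 + epsilon_eng)
sigma_true = 356 * (1 + 0.085)
sigma_true = 386.3 MPa


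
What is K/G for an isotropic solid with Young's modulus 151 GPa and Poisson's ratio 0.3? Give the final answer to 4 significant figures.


G = E / (2*(1+nu))
G = 151 / (2*(1+0.3)) = 58.0769 GPa
K = E / (3*(1-2*nu))
K = 151 / (3*(1-2*0.3)) = 125.833 GPa
K/G = 125.833 / 58.0769 = 2.167


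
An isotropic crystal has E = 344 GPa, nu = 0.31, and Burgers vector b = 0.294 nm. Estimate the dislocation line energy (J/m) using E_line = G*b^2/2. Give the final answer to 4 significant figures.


Step 1: G = E / (2*(1+nu))
G = 344 / (2*(1+0.31)) = 131.298 GPa = 1.31298e+11 Pa
Step 2: E_line = G*b^2/2
b = 0.294 nm = 2.94e-10 m
E_line = 0.5 * 1.31298e+11 * (2.94e-10)^2 = 5.674e-09 J/m


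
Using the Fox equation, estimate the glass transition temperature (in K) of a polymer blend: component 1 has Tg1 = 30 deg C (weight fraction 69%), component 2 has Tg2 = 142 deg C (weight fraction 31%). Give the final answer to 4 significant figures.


1/Tg = w1/Tg1 + w2/Tg2 (in Kelvin)
Tg1 = 303.15 K, Tg2 = 415.15 K
1/Tg = 0.69/303.15 + 0.31/415.15
Tg = 330.8 K


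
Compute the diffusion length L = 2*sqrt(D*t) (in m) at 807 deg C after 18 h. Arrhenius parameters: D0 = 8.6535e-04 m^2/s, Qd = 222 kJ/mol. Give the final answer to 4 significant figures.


Step 1: D = D0 * exp(-Qd/(R*T))
T = 1080.15 K
D = 8.6535e-04 * exp(-222e3 / (8.314 * 1080.15)) = 1.58919e-14 m^2/s
Step 2: L = 2*sqrt(D*t)
t = 18 h = 64800 s
L = 2*sqrt(1.58919e-14 * 64800) = 6.418e-05 m


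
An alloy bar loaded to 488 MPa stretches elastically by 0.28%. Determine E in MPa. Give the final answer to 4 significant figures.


E = sigma / epsilon
epsilon = 0.28% = 2.8e-03
E = 488 / 2.8e-03
E = 174300 MPa


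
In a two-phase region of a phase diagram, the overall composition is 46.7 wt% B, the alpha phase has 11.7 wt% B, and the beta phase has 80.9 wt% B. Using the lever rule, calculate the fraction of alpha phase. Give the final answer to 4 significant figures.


f_alpha = (C_beta - C0) / (C_beta - C_alpha)
f_alpha = (80.9 - 46.7) / (80.9 - 11.7)
f_alpha = 0.4942


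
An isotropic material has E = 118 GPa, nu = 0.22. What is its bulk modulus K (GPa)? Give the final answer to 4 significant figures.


K = E / (3*(1-2*nu))
K = 118 / (3*(1-2*0.22))
K = 70.24 GPa


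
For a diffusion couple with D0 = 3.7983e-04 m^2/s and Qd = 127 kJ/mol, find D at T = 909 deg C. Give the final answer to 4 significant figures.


D = D0 * exp(-Qd / (R*T))
T = 1182.15 K
D = 3.7983e-04 * exp(-127e3 / (8.314 * 1182.15))
D = 9.284e-10 m^2/s


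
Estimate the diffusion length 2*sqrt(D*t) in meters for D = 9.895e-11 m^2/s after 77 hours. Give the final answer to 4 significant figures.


t = 77 hr = 277200 s
Diffusion length = 2*sqrt(D*t)
= 2*sqrt(9.895e-11 * 277200)
= 0.01047 m


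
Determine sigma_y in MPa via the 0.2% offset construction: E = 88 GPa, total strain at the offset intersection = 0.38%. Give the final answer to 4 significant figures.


Offset strain = 0.002
Elastic strain at yield = total_strain - offset = 3.8e-03 - 0.002 = 1.8e-03
sigma_y = E * elastic_strain = 88000 * 1.8e-03
sigma_y = 158.4 MPa


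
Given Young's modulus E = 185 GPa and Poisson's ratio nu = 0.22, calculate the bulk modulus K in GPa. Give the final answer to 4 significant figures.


K = E / (3*(1-2*nu))
K = 185 / (3*(1-2*0.22))
K = 110.1 GPa


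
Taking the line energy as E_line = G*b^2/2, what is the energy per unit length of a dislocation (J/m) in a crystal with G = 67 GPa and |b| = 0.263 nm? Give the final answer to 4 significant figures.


E = G*b^2/2
b = 0.263 nm = 2.63e-10 m
G = 67 GPa = 6.7e+10 Pa
E = 0.5 * 6.7e+10 * (2.63e-10)^2
E = 2.317e-09 J/m


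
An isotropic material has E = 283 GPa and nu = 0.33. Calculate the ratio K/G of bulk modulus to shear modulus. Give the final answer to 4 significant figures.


G = E / (2*(1+nu))
G = 283 / (2*(1+0.33)) = 106.391 GPa
K = E / (3*(1-2*nu))
K = 283 / (3*(1-2*0.33)) = 277.451 GPa
K/G = 277.451 / 106.391 = 2.608


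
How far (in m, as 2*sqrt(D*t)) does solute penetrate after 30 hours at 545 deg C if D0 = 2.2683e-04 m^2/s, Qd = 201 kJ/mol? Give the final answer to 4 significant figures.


Step 1: D = D0 * exp(-Qd/(R*T))
T = 818.15 K
D = 2.2683e-04 * exp(-201e3 / (8.314 * 818.15)) = 3.32988e-17 m^2/s
Step 2: L = 2*sqrt(D*t)
t = 30 h = 108000 s
L = 2*sqrt(3.32988e-17 * 108000) = 3.793e-06 m


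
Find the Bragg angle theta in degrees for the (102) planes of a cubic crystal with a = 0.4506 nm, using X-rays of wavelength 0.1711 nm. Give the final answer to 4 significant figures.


d = a / sqrt(h^2+k^2+l^2)
d = 0.4506 / sqrt(5) = 0.201514 nm
lambda = 2*d*sin(theta)  =>  sin(theta) = lambda / (2*d)
sin(theta) = 0.1711 / (2 * 0.201514) = 0.424535
theta = 25.12 deg


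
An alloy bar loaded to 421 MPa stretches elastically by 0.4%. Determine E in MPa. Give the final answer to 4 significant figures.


E = sigma / epsilon
epsilon = 0.4% = 4e-03
E = 421 / 4e-03
E = 105300 MPa


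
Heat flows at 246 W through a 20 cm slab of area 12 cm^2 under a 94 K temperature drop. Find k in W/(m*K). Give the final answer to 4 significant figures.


k = Q*L / (A*dT)
L = 0.2 m, A = 1.2e-03 m^2
k = 246 * 0.2 / (1.2e-03 * 94)
k = 436.2 W/(m*K)


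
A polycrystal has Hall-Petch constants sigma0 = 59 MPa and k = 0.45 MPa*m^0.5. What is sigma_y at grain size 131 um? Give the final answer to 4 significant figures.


sigma_y = sigma0 + k / sqrt(d)
d = 131 um = 1.31e-04 m
sigma_y = 59 + 0.45 / sqrt(1.31e-04)
sigma_y = 98.32 MPa


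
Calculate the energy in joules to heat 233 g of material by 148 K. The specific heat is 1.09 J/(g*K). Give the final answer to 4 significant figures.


Q = m * cp * dT
Q = 233 * 1.09 * 148
Q = 37590 J


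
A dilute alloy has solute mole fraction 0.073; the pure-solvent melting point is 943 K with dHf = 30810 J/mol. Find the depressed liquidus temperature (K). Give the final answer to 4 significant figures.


dT = R*Tm^2*x / dHf
dT = 8.314 * 943^2 * 0.073 / 30810
dT = 17.5172 K
T_new = 943 - 17.5172 = 925.5 K


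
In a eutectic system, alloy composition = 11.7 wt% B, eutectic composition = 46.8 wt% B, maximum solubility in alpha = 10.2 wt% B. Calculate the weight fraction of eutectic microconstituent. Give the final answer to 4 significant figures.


f_primary = (C_e - C0) / (C_e - C_alpha_max)
f_primary = (46.8 - 11.7) / (46.8 - 10.2)
f_primary = 0.959016
f_eutectic = 1 - 0.959016 = 0.04098


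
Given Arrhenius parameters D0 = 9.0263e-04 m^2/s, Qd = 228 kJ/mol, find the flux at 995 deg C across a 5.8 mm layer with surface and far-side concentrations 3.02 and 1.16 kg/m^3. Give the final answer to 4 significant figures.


Step 1: D = D0 * exp(-Qd/(R*T))
T = 995 + 273.15 = 1268.15 K
D = 9.0263e-04 * exp(-228e3 / (8.314 * 1268.15)) = 3.66381e-13 m^2/s
Step 2: J = D * (C1 - C2) / dx
J = 3.66381e-13 * (3.02 - 1.16) / 5.8e-03
J = 1.175e-10 kg/(m^2*s)


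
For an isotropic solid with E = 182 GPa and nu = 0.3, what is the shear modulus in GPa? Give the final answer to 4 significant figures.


G = E / (2*(1+nu))
G = 182 / (2*(1+0.3))
G = 70 GPa


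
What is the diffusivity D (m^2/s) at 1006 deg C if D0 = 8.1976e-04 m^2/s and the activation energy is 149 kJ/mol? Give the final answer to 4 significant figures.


D = D0 * exp(-Qd / (R*T))
T = 1279.15 K
D = 8.1976e-04 * exp(-149e3 / (8.314 * 1279.15))
D = 6.745e-10 m^2/s


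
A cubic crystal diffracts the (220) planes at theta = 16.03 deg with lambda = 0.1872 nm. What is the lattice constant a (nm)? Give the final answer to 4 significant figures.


d = lambda / (2*sin(theta))
d = 0.1872 / (2*sin(16.03 deg))
d = 0.338958 nm
a = d * sqrt(h^2+k^2+l^2) = 0.338958 * sqrt(8)
a = 0.9587 nm


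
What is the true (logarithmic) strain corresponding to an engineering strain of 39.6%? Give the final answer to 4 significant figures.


epsilon_true = ln(1 + epsilon_eng)
epsilon_true = ln(1 + 0.396)
epsilon_true = 0.3336


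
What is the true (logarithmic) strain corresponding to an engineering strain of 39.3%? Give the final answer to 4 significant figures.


epsilon_true = ln(1 + epsilon_eng)
epsilon_true = ln(1 + 0.393)
epsilon_true = 0.3315


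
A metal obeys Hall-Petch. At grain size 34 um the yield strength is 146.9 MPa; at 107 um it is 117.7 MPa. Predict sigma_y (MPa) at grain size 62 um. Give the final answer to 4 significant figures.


sigma_y = sigma0 + k / sqrt(d)
1/sqrt(d1) = 1/sqrt(3.4e-05) = 171.499;  1/sqrt(d2) = 96.6736
k = (sigma1 - sigma2) / (1/sqrt(d1) - 1/sqrt(d2)) = (146.9 - 117.7) / (171.499 - 96.6736) = 0.390244 MPa*m^0.5
sigma0 = sigma1 - k/sqrt(d1) = 146.9 - 0.390244*171.499 = 79.9737 MPa
sigma_y(d3) = 79.9737 + 0.390244 / sqrt(6.2e-05) = 129.5 MPa
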